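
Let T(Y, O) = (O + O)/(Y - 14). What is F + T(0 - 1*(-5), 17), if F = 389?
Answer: 3467/9 ≈ 385.22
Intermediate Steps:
T(Y, O) = 2*O/(-14 + Y) (T(Y, O) = (2*O)/(-14 + Y) = 2*O/(-14 + Y))
F + T(0 - 1*(-5), 17) = 389 + 2*17/(-14 + (0 - 1*(-5))) = 389 + 2*17/(-14 + (0 + 5)) = 389 + 2*17/(-14 + 5) = 389 + 2*17/(-9) = 389 + 2*17*(-1/9) = 389 - 34/9 = 3467/9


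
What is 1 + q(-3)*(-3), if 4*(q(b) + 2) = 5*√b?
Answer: 7 - 15*I*√3/4 ≈ 7.0 - 6.4952*I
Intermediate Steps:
q(b) = -2 + 5*√b/4 (q(b) = -2 + (5*√b)/4 = -2 + 5*√b/4)
1 + q(-3)*(-3) = 1 + (-2 + 5*√(-3)/4)*(-3) = 1 + (-2 + 5*(I*√3)/4)*(-3) = 1 + (-2 + 5*I*√3/4)*(-3) = 1 + (6 - 15*I*√3/4) = 7 - 15*I*√3/4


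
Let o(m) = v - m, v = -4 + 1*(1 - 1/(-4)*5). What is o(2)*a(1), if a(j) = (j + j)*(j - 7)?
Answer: 45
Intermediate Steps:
v = -7/4 (v = -4 + 1*(1 - 1*(-¼)*5) = -4 + 1*(1 + (¼)*5) = -4 + 1*(1 + 5/4) = -4 + 1*(9/4) = -4 + 9/4 = -7/4 ≈ -1.7500)
o(m) = -7/4 - m
a(j) = 2*j*(-7 + j) (a(j) = (2*j)*(-7 + j) = 2*j*(-7 + j))
o(2)*a(1) = (-7/4 - 1*2)*(2*1*(-7 + 1)) = (-7/4 - 2)*(2*1*(-6)) = -15/4*(-12) = 45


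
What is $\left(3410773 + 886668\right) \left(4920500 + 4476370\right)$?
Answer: $40382494409670$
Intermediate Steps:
$\left(3410773 + 886668\right) \left(4920500 + 4476370\right) = 4297441 \cdot 9396870 = 40382494409670$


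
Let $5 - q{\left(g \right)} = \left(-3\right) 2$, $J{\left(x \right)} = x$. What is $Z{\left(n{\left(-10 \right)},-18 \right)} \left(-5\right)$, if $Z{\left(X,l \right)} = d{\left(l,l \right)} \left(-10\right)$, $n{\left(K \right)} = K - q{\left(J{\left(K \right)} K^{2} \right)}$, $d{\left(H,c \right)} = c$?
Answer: $-900$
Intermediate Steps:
$q{\left(g \right)} = 11$ ($q{\left(g \right)} = 5 - \left(-3\right) 2 = 5 - -6 = 5 + 6 = 11$)
$n{\left(K \right)} = -11 + K$ ($n{\left(K \right)} = K - 11 = -11 + K$)
$Z{\left(X,l \right)} = - 10 l$ ($Z{\left(X,l \right)} = l \left(-10\right) = - 10 l$)
$Z{\left(n{\left(-10 \right)},-18 \right)} \left(-5\right) = \left(-10\right) \left(-18\right) \left(-5\right) = 180 \left(-5\right) = -900$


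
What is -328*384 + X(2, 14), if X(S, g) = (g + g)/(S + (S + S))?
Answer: -377842/3 ≈ -1.2595e+5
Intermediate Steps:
X(S, g) = 2*g/(3*S) (X(S, g) = (2*g)/(S + 2*S) = (2*g)/((3*S)) = (2*g)*(1/(3*S)) = 2*g/(3*S))
-328*384 + X(2, 14) = -328*384 + (⅔)*14/2 = -125952 + (⅔)*14*(½) = -125952 + 14/3 = -377842/3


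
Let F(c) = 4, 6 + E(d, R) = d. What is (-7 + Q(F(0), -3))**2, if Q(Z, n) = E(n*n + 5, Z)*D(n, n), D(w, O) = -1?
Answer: 225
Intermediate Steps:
E(d, R) = -6 + d
Q(Z, n) = 1 - n**2 (Q(Z, n) = (-6 + (n*n + 5))*(-1) = (-6 + (n**2 + 5))*(-1) = (-6 + (5 + n**2))*(-1) = (-1 + n**2)*(-1) = 1 - n**2)
(-7 + Q(F(0), -3))**2 = (-7 + (1 - 1*(-3)**2))**2 = (-7 + (1 - 1*9))**2 = (-7 + (1 - 9))**2 = (-7 - 8)**2 = (-15)**2 = 225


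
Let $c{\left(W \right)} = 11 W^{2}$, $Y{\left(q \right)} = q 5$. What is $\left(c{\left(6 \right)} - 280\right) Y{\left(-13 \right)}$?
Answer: $-7540$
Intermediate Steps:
$Y{\left(q \right)} = 5 q$
$\left(c{\left(6 \right)} - 280\right) Y{\left(-13 \right)} = \left(11 \cdot 6^{2} - 280\right) 5 \left(-13\right) = \left(11 \cdot 36 - 280\right) \left(-65\right) = \left(396 - 280\right) \left(-65\right) = 116 \left(-65\right) = -7540$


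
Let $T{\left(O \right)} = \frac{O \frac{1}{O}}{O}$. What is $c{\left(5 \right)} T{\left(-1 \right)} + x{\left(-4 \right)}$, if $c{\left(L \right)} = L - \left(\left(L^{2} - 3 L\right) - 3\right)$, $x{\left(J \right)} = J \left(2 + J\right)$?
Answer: $10$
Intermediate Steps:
$T{\left(O \right)} = \frac{1}{O}$ ($T{\left(O \right)} = 1 \frac{1}{O} = \frac{1}{O}$)
$c{\left(L \right)} = 3 - L^{2} + 4 L$ ($c{\left(L \right)} = L - \left(-3 + L^{2} - 3 L\right) = L + \left(3 - L^{2} + 3 L\right) = 3 - L^{2} + 4 L$)
$c{\left(5 \right)} T{\left(-1 \right)} + x{\left(-4 \right)} = \frac{3 - 5^{2} + 4 \cdot 5}{-1} - 4 \left(2 - 4\right) = \left(3 - 25 + 20\right) \left(-1\right) - -8 = \left(3 - 25 + 20\right) \left(-1\right) + 8 = \left(-2\right) \left(-1\right) + 8 = 2 + 8 = 10$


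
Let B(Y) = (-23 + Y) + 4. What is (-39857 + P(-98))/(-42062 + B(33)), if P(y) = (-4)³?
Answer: 13307/14016 ≈ 0.94942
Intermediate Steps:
P(y) = -64
B(Y) = -19 + Y
(-39857 + P(-98))/(-42062 + B(33)) = (-39857 - 64)/(-42062 + (-19 + 33)) = -39921/(-42062 + 14) = -39921/(-42048) = -39921*(-1/42048) = 13307/14016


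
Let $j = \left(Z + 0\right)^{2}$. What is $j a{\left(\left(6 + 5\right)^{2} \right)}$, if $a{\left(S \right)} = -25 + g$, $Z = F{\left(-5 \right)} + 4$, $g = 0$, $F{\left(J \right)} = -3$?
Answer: $-25$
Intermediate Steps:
$Z = 1$ ($Z = -3 + 4 = 1$)
$a{\left(S \right)} = -25$ ($a{\left(S \right)} = -25 + 0 = -25$)
$j = 1$ ($j = \left(1 + 0\right)^{2} = 1^{2} = 1$)
$j a{\left(\left(6 + 5\right)^{2} \right)} = 1 \left(-25\right) = -25$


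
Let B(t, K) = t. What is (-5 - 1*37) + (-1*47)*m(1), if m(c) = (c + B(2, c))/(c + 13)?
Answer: -729/14 ≈ -52.071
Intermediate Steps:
m(c) = (2 + c)/(13 + c) (m(c) = (c + 2)/(c + 13) = (2 + c)/(13 + c))
(-5 - 1*37) + (-1*47)*m(1) = (-5 - 1*37) + (-1*47)*((2 + 1)/(13 + 1)) = (-5 - 37) - 47*3/14 = -42 - 47*3/14 = -42 - 141/14 = -729/14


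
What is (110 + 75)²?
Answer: 34225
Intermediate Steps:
(110 + 75)² = 185² = 34225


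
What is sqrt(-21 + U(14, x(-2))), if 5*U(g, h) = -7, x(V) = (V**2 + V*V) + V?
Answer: 4*I*sqrt(35)/5 ≈ 4.7329*I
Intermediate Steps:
x(V) = V + 2*V**2 (x(V) = (V**2 + V**2) + V = 2*V**2 + V = V + 2*V**2)
U(g, h) = -7/5 (U(g, h) = (1/5)*(-7) = -7/5)
sqrt(-21 + U(14, x(-2))) = sqrt(-21 - 7/5) = sqrt(-112/5) = 4*I*sqrt(35)/5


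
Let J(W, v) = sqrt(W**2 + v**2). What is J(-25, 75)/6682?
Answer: 25*sqrt(10)/6682 ≈ 0.011831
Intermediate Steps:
J(-25, 75)/6682 = sqrt((-25)**2 + 75**2)/6682 = sqrt(625 + 5625)*(1/6682) = sqrt(6250)*(1/6682) = (25*sqrt(10))*(1/6682) = 25*sqrt(10)/6682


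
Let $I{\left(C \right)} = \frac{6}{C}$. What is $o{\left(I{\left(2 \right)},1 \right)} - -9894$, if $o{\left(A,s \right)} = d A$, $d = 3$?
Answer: $9903$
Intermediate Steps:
$o{\left(A,s \right)} = 3 A$
$o{\left(I{\left(2 \right)},1 \right)} - -9894 = 3 \cdot \frac{6}{2} - -9894 = 3 \cdot 6 \cdot \frac{1}{2} + 9894 = 3 \cdot 3 + 9894 = 9 + 9894 = 9903$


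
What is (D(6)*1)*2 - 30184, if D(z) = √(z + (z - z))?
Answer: -30184 + 2*√6 ≈ -30179.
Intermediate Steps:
D(z) = √z (D(z) = √(z + 0) = √z)
(D(6)*1)*2 - 30184 = (√6*1)*2 - 30184 = √6*2 - 30184 = 2*√6 - 30184 = -30184 + 2*√6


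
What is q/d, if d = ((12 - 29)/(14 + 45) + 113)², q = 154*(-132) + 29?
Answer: -70660819/44222500 ≈ -1.5978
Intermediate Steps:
q = -20299 (q = -20328 + 29 = -20299)
d = 44222500/3481 (d = (-17/59 + 113)² = (6650/59)² = 44222500/3481 ≈ 12704.)
q/d = -20299/44222500/3481 = -20299*3481/44222500 = -70660819/44222500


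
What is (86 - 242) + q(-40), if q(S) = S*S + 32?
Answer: 1476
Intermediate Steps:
q(S) = 32 + S² (q(S) = S² + 32 = 32 + S²)
(86 - 242) + q(-40) = (86 - 242) + (32 + (-40)²) = -156 + (32 + 1600) = -156 + 1632 = 1476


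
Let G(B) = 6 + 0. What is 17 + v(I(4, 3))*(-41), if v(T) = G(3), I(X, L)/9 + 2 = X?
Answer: -229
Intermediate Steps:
G(B) = 6
I(X, L) = -18 + 9*X
v(T) = 6
17 + v(I(4, 3))*(-41) = 17 + 6*(-41) = 17 - 246 = -229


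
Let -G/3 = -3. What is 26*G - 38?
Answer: 196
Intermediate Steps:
G = 9 (G = -3*(-3) = 9)
26*G - 38 = 26*9 - 38 = 234 - 38 = 196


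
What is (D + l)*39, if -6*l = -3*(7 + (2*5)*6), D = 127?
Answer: 12519/2 ≈ 6259.5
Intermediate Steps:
l = 67/2 (l = -(-1)*(7 + (2*5)*6)/2 = -(-1)*(7 + 10*6)/2 = -(-1)*(7 + 60)/2 = -(-1)*67/2 = -1/6*(-201) = 67/2 ≈ 33.500)
(D + l)*39 = (127 + 67/2)*39 = (321/2)*39 = 12519/2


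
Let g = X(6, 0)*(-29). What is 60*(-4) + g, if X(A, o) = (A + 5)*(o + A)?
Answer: -2154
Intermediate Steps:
X(A, o) = (5 + A)*(A + o)
g = -1914 (g = (6² + 5*6 + 5*0 + 6*0)*(-29) = (36 + 30 + 0 + 0)*(-29) = 66*(-29) = -1914)
60*(-4) + g = 60*(-4) - 1914 = -240 - 1914 = -2154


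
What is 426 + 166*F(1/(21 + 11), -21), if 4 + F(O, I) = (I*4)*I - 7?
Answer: 291424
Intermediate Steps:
F(O, I) = -11 + 4*I**2 (F(O, I) = -4 + ((I*4)*I - 7) = -4 + ((4*I)*I - 7) = -4 + (4*I**2 - 7) = -4 + (-7 + 4*I**2) = -11 + 4*I**2)
426 + 166*F(1/(21 + 11), -21) = 426 + 166*(-11 + 4*(-21)**2) = 426 + 166*(-11 + 4*441) = 426 + 166*(-11 + 1764) = 426 + 166*1753 = 426 + 290998 = 291424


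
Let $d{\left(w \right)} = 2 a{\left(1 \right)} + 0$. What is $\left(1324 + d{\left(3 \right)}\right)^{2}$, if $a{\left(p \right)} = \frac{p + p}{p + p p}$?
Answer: $1758276$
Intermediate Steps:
$a{\left(p \right)} = \frac{2 p}{p + p^{2}}$
$d{\left(w \right)} = 2$ ($d{\left(w \right)} = 2 \frac{2}{1 + 1} + 0 = 2 \cdot \frac{2}{2} + 0 = 2 \cdot 2 \cdot \frac{1}{2} + 0 = 2 \cdot 1 + 0 = 2 + 0 = 2$)
$\left(1324 + d{\left(3 \right)}\right)^{2} = \left(1324 + 2\right)^{2} = 1326^{2} = 1758276$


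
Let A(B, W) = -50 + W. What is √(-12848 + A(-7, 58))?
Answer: 2*I*√3210 ≈ 113.31*I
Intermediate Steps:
√(-12848 + A(-7, 58)) = √(-12848 + (-50 + 58)) = √(-12848 + 8) = √(-12840) = 2*I*√3210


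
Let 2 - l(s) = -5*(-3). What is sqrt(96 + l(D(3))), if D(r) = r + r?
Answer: sqrt(83) ≈ 9.1104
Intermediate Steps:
D(r) = 2*r
l(s) = -13 (l(s) = 2 - (-5)*(-3) = 2 - 1*15 = 2 - 15 = -13)
sqrt(96 + l(D(3))) = sqrt(96 - 13) = sqrt(83)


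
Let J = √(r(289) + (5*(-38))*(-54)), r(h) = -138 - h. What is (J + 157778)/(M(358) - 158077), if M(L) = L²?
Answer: -157778/29913 - √9833/29913 ≈ -5.2779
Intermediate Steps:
J = √9833 (J = √((-138 - 1*289) + (5*(-38))*(-54)) = √((-138 - 289) - 190*(-54)) = √(-427 + 10260) = √9833 ≈ 99.161)
(J + 157778)/(M(358) - 158077) = (√9833 + 157778)/(358² - 158077) = (157778 + √9833)/(128164 - 158077) = (157778 + √9833)/(-29913) = (157778 + √9833)*(-1/29913) = -157778/29913 - √9833/29913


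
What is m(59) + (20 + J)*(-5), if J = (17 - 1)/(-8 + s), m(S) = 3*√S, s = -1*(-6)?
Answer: -60 + 3*√59 ≈ -36.957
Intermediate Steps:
s = 6
J = -8 (J = (17 - 1)/(-8 + 6) = 16/(-2) = 16*(-½) = -8)
m(59) + (20 + J)*(-5) = 3*√59 + (20 - 8)*(-5) = 3*√59 + 12*(-5) = 3*√59 - 60 = -60 + 3*√59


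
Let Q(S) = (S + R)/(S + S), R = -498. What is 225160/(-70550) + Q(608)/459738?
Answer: -6293687783239/1972018566720 ≈ -3.1915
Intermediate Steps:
Q(S) = (-498 + S)/(2*S) (Q(S) = (S - 498)/(S + S) = (-498 + S)/((2*S)) = (-498 + S)*(1/(2*S)) = (-498 + S)/(2*S))
225160/(-70550) + Q(608)/459738 = 225160/(-70550) + ((1/2)*(-498 + 608)/608)/459738 = 225160*(-1/70550) + ((1/2)*(1/608)*110)*(1/459738) = -22516/7055 + (55/608)*(1/459738) = -22516/7055 + 55/279520704 = -6293687783239/1972018566720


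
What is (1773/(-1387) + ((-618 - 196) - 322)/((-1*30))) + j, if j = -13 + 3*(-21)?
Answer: -819959/20805 ≈ -39.412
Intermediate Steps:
j = -76 (j = -13 - 63 = -76)
(1773/(-1387) + ((-618 - 196) - 322)/((-1*30))) + j = (1773/(-1387) + ((-618 - 196) - 322)/((-1*30))) - 76 = (1773*(-1/1387) + (-814 - 322)/(-30)) - 76 = (-1773/1387 - 1136*(-1/30)) - 76 = (-1773/1387 + 568/15) - 76 = 761221/20805 - 76 = -819959/20805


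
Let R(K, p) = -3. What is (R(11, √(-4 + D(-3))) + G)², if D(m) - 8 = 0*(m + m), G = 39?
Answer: 1296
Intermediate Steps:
D(m) = 8 (D(m) = 8 + 0*(m + m) = 8 + 0*(2*m) = 8 + 0 = 8)
(R(11, √(-4 + D(-3))) + G)² = (-3 + 39)² = 36² = 1296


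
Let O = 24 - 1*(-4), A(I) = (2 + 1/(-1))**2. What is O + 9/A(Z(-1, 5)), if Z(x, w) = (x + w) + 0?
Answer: 37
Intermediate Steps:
Z(x, w) = w + x (Z(x, w) = (w + x) + 0 = w + x)
A(I) = 1 (A(I) = (2 - 1)**2 = 1**2 = 1)
O = 28 (O = 24 + 4 = 28)
O + 9/A(Z(-1, 5)) = 28 + 9/1 = 28 + 9*1 = 28 + 9 = 37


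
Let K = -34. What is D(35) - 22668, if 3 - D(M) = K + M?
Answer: -22666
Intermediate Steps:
D(M) = 37 - M (D(M) = 3 - (-34 + M) = 3 + (34 - M) = 37 - M)
D(35) - 22668 = (37 - 1*35) - 22668 = (37 - 35) - 22668 = 2 - 22668 = -22666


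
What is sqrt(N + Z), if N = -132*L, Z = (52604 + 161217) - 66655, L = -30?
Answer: sqrt(151126) ≈ 388.75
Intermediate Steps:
Z = 147166 (Z = 213821 - 66655 = 147166)
N = 3960 (N = -132*(-30) = 3960)
sqrt(N + Z) = sqrt(3960 + 147166) = sqrt(151126)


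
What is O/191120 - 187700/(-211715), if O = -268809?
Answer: -4207534687/8092594160 ≈ -0.51992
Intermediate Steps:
O/191120 - 187700/(-211715) = -268809/191120 - 187700/(-211715) = -268809*1/191120 - 187700*(-1/211715) = -268809/191120 + 37540/42343 = -4207534687/8092594160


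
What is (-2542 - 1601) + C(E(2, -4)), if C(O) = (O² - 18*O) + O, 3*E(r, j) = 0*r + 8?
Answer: -37631/9 ≈ -4181.2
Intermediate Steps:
E(r, j) = 8/3 (E(r, j) = (0*r + 8)/3 = (0 + 8)/3 = (⅓)*8 = 8/3)
C(O) = O² - 17*O
(-2542 - 1601) + C(E(2, -4)) = (-2542 - 1601) + 8*(-17 + 8/3)/3 = -4143 + (8/3)*(-43/3) = -4143 - 344/9 = -37631/9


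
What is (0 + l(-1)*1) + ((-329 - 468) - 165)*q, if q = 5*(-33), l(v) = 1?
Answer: 158731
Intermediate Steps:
q = -165
(0 + l(-1)*1) + ((-329 - 468) - 165)*q = (0 + 1*1) + ((-329 - 468) - 165)*(-165) = (0 + 1) + (-797 - 165)*(-165) = 1 - 962*(-165) = 1 + 158730 = 158731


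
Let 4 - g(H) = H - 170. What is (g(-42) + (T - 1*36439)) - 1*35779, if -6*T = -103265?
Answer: -328747/6 ≈ -54791.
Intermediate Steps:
T = 103265/6 (T = -1/6*(-103265) = 103265/6 ≈ 17211.)
g(H) = 174 - H (g(H) = 4 - (H - 170) = 4 - (-170 + H) = 4 + (170 - H) = 174 - H)
(g(-42) + (T - 1*36439)) - 1*35779 = ((174 - 1*(-42)) + (103265/6 - 1*36439)) - 1*35779 = ((174 + 42) + (103265/6 - 36439)) - 35779 = (216 - 115369/6) - 35779 = -114073/6 - 35779 = -328747/6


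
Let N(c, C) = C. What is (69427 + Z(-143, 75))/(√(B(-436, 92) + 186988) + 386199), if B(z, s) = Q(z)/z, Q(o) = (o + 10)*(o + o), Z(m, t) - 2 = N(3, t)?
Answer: 26842375296/149149481465 - 139008*√46534/149149481465 ≈ 0.17977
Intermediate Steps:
Z(m, t) = 2 + t
Q(o) = 2*o*(10 + o) (Q(o) = (10 + o)*(2*o) = 2*o*(10 + o))
B(z, s) = 20 + 2*z (B(z, s) = (2*z*(10 + z))/z = 20 + 2*z)
(69427 + Z(-143, 75))/(√(B(-436, 92) + 186988) + 386199) = (69427 + (2 + 75))/(√((20 + 2*(-436)) + 186988) + 386199) = (69427 + 77)/(√((20 - 872) + 186988) + 386199) = 69504/(√(-852 + 186988) + 386199) = 69504/(√186136 + 386199) = 69504/(2*√46534 + 386199) = 69504/(386199 + 2*√46534)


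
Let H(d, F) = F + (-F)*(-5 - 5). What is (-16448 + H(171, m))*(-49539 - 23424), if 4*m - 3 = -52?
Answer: 4839708753/4 ≈ 1.2099e+9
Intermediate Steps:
m = -49/4 (m = 3/4 + (1/4)*(-52) = 3/4 - 13 = -49/4 ≈ -12.250)
H(d, F) = 11*F (H(d, F) = F - F*(-10) = F + 10*F = 11*F)
(-16448 + H(171, m))*(-49539 - 23424) = (-16448 + 11*(-49/4))*(-49539 - 23424) = (-16448 - 539/4)*(-72963) = -66331/4*(-72963) = 4839708753/4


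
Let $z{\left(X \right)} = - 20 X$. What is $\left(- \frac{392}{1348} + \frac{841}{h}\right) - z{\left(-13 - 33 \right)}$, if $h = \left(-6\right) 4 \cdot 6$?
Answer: $- \frac{44943289}{48528} \approx -926.13$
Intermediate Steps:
$h = -144$ ($h = \left(-24\right) 6 = -144$)
$\left(- \frac{392}{1348} + \frac{841}{h}\right) - z{\left(-13 - 33 \right)} = \left(- \frac{392}{1348} + \frac{841}{-144}\right) - - 20 \left(-13 - 33\right) = \left(\left(-392\right) \frac{1}{1348} + 841 \left(- \frac{1}{144}\right)\right) - - 20 \left(-13 - 33\right) = \left(- \frac{98}{337} - \frac{841}{144}\right) - \left(-20\right) \left(-46\right) = - \frac{297529}{48528} - 920 = - \frac{44943289}{48528}$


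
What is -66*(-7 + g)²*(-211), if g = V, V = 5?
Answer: 55704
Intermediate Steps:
g = 5
-66*(-7 + g)²*(-211) = -66*(-7 + 5)²*(-211) = -66*(-2)²*(-211) = -66*4*(-211) = -264*(-211) = 55704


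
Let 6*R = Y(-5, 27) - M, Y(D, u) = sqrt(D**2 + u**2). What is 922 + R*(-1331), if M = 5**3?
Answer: 171907/6 - 1331*sqrt(754)/6 ≈ 22560.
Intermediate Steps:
M = 125
R = -125/6 + sqrt(754)/6 (R = (sqrt((-5)**2 + 27**2) - 1*125)/6 = (sqrt(25 + 729) - 125)/6 = (sqrt(754) - 125)/6 = (-125 + sqrt(754))/6 = -125/6 + sqrt(754)/6 ≈ -16.257)
922 + R*(-1331) = 922 + (-125/6 + sqrt(754)/6)*(-1331) = 922 + (166375/6 - 1331*sqrt(754)/6) = 171907/6 - 1331*sqrt(754)/6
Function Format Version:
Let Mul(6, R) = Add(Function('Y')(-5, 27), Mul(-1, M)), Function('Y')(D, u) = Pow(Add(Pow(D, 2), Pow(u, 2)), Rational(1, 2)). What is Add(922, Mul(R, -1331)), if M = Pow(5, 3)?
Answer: Add(Rational(171907, 6), Mul(Rational(-1331, 6), Pow(754, Rational(1, 2)))) ≈ 22560.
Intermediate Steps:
M = 125
R = Add(Rational(-125, 6), Mul(Rational(1, 6), Pow(754, Rational(1, 2)))) (R = Mul(Rational(1, 6), Add(Pow(Add(Pow(-5, 2), Pow(27, 2)), Rational(1, 2)), Mul(-1, 125))) = Mul(Rational(1, 6), Add(Pow(Add(25, 729), Rational(1, 2)), -125)) = Mul(Rational(1, 6), Add(Pow(754, Rational(1, 2)), -125)) = Mul(Rational(1, 6), Add(-125, Pow(754, Rational(1, 2)))) = Add(Rational(-125, 6), Mul(Rational(1, 6), Pow(754, Rational(1, 2)))) ≈ -16.257)
Add(922, Mul(R, -1331)) = Add(922, Mul(Add(Rational(-125, 6), Mul(Rational(1, 6), Pow(754, Rational(1, 2)))), -1331)) = Add(922, Add(Rational(166375, 6), Mul(Rational(-1331, 6), Pow(754, Rational(1, 2))))) = Add(Rational(171907, 6), Mul(Rational(-1331, 6), Pow(754, Rational(1, 2))))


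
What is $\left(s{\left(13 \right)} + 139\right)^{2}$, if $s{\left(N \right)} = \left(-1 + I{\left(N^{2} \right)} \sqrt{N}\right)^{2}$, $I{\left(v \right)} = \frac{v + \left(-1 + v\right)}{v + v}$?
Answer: $\frac{1810029821809}{77228944} - \frac{452890593 \sqrt{13}}{742586} \approx 21238.0$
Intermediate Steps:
$I{\left(v \right)} = \frac{-1 + 2 v}{2 v}$
$s{\left(N \right)} = \left(-1 + \frac{- \frac{1}{2} + N^{2}}{N^{\frac{3}{2}}}\right)^{2}$ ($s{\left(N \right)} = \left(-1 + \frac{- \frac{1}{2} + N^{2}}{N^{2}} \sqrt{N}\right)^{2} = \left(-1 + \frac{- \frac{1}{2} + N^{2}}{N^{\frac{3}{2}}}\right)^{2}$)
$\left(s{\left(13 \right)} + 139\right)^{2} = \left(\frac{\left(-1 - 2 \cdot 13^{\frac{3}{2}} + 2 \cdot 13^{2}\right)^{2}}{4 \cdot 2197} + 139\right)^{2} = \left(\frac{1}{4} \cdot \frac{1}{2197} \left(-1 - 2 \cdot 13 \sqrt{13} + 2 \cdot 169\right)^{2} + 139\right)^{2} = \left(\frac{1}{4} \cdot \frac{1}{2197} \left(-1 - 26 \sqrt{13} + 338\right)^{2} + 139\right)^{2} = \left(\frac{1}{4} \cdot \frac{1}{2197} \left(337 - 26 \sqrt{13}\right)^{2} + 139\right)^{2} = \left(\frac{\left(337 - 26 \sqrt{13}\right)^{2}}{8788} + 139\right)^{2} = \left(139 + \frac{\left(337 - 26 \sqrt{13}\right)^{2}}{8788}\right)^{2}$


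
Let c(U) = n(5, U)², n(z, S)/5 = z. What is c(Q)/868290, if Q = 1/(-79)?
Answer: 125/173658 ≈ 0.00071981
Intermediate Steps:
n(z, S) = 5*z
Q = -1/79 ≈ -0.012658
c(U) = 625 (c(U) = (5*5)² = 25² = 625)
c(Q)/868290 = 625/868290 = 625*(1/868290) = 125/173658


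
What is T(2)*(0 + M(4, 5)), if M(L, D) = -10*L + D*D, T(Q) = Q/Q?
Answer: -15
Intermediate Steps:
T(Q) = 1
M(L, D) = D² - 10*L (M(L, D) = -10*L + D² = D² - 10*L)
T(2)*(0 + M(4, 5)) = 1*(0 + (5² - 10*4)) = 1*(0 + (25 - 40)) = 1*(0 - 15) = 1*(-15) = -15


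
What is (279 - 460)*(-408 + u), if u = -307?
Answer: 129415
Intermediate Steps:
(279 - 460)*(-408 + u) = (279 - 460)*(-408 - 307) = -181*(-715) = 129415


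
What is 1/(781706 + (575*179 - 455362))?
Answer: 1/429269 ≈ 2.3295e-6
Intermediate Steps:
1/(781706 + (575*179 - 455362)) = 1/(781706 + (102925 - 455362)) = 1/(781706 - 352437) = 1/429269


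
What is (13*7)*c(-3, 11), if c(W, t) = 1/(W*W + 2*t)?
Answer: 91/31 ≈ 2.9355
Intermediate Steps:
c(W, t) = 1/(W² + 2*t)
(13*7)*c(-3, 11) = (13*7)/((-3)² + 2*11) = 91/(9 + 22) = 91/31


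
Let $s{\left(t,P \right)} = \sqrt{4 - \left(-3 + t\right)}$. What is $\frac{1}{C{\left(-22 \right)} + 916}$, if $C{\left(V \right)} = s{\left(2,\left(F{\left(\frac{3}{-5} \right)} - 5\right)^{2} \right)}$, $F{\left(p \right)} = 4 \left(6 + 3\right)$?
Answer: $\frac{916}{839051} - \frac{\sqrt{5}}{839051} \approx 0.001089$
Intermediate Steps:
$F{\left(p \right)} = 36$ ($F{\left(p \right)} = 4 \cdot 9 = 36$)
$s{\left(t,P \right)} = \sqrt{7 - t}$
$C{\left(V \right)} = \sqrt{5}$ ($C{\left(V \right)} = \sqrt{7 - 2} = \sqrt{5}$)
$\frac{1}{C{\left(-22 \right)} + 916} = \frac{1}{\sqrt{5} + 916} = \frac{1}{916 + \sqrt{5}}$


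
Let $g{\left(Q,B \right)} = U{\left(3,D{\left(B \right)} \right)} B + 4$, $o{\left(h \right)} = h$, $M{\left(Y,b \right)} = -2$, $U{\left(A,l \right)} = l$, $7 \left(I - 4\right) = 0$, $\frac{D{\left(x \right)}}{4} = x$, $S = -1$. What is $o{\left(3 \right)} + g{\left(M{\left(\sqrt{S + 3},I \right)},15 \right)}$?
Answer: $907$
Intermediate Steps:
$D{\left(x \right)} = 4 x$
$I = 4$ ($I = 4 + \frac{1}{7} \cdot 0 = 4 + 0 = 4$)
$g{\left(Q,B \right)} = 4 + 4 B^{2}$ ($g{\left(Q,B \right)} = 4 B B + 4 = 4 B^{2} + 4 = 4 + 4 B^{2}$)
$o{\left(3 \right)} + g{\left(M{\left(\sqrt{S + 3},I \right)},15 \right)} = 3 + \left(4 + 4 \cdot 15^{2}\right) = 3 + \left(4 + 4 \cdot 225\right) = 3 + \left(4 + 900\right) = 3 + 904 = 907$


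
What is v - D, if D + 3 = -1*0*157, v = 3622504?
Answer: 3622507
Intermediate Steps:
D = -3 (D = -3 - 1*0*157 = -3 + 0*157 = -3 + 0 = -3)
v - D = 3622504 - 1*(-3) = 3622504 + 3 = 3622507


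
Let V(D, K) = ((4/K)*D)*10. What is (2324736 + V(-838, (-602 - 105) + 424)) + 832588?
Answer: 893556212/283 ≈ 3.1574e+6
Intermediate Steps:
V(D, K) = 40*D/K (V(D, K) = (4*D/K)*10 = 40*D/K)
(2324736 + V(-838, (-602 - 105) + 424)) + 832588 = (2324736 + 40*(-838)/((-602 - 105) + 424)) + 832588 = (2324736 + 40*(-838)/(-707 + 424)) + 832588 = (2324736 + 40*(-838)/(-283)) + 832588 = (2324736 + 40*(-838)*(-1/283)) + 832588 = (2324736 + 33520/283) + 832588 = 657933808/283 + 832588 = 893556212/283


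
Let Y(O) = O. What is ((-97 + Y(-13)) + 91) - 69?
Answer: -88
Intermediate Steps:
((-97 + Y(-13)) + 91) - 69 = ((-97 - 13) + 91) - 69 = (-110 + 91) - 69 = -19 - 69 = -88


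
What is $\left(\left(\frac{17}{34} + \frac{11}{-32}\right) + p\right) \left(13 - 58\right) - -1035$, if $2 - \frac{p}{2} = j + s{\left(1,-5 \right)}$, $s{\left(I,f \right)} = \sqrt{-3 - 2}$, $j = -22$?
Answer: $- \frac{36225}{32} + 90 i \sqrt{5} \approx -1132.0 + 201.25 i$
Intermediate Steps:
$s{\left(I,f \right)} = i \sqrt{5}$ ($s{\left(I,f \right)} = \sqrt{-5} = i \sqrt{5}$)
$p = 48 - 2 i \sqrt{5}$ ($p = 4 - 2 \left(-22 + i \sqrt{5}\right) = 4 + \left(44 - 2 i \sqrt{5}\right) = 48 - 2 i \sqrt{5} \approx 48.0 - 4.4721 i$)
$\left(\left(\frac{17}{34} + \frac{11}{-32}\right) + p\right) \left(13 - 58\right) - -1035 = \left(\left(\frac{17}{34} + \frac{11}{-32}\right) + \left(48 - 2 i \sqrt{5}\right)\right) \left(13 - 58\right) - -1035 = \left(\left(17 \cdot \frac{1}{34} + 11 \left(- \frac{1}{32}\right)\right) + \left(48 - 2 i \sqrt{5}\right)\right) \left(-45\right) + 1035 = \left(\left(\frac{1}{2} - \frac{11}{32}\right) + \left(48 - 2 i \sqrt{5}\right)\right) \left(-45\right) + 1035 = \left(\frac{5}{32} + \left(48 - 2 i \sqrt{5}\right)\right) \left(-45\right) + 1035 = \left(\frac{1541}{32} - 2 i \sqrt{5}\right) \left(-45\right) + 1035 = \left(- \frac{69345}{32} + 90 i \sqrt{5}\right) + 1035 = - \frac{36225}{32} + 90 i \sqrt{5}$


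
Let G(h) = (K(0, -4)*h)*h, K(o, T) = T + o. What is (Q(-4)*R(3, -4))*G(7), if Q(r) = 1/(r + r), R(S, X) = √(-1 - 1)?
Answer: 49*I*√2/2 ≈ 34.648*I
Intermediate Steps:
R(S, X) = I*√2 (R(S, X) = √(-2) = I*√2)
Q(r) = 1/(2*r)
G(h) = -4*h² (G(h) = ((-4 + 0)*h)*h = (-4*h)*h = -4*h²)
(Q(-4)*R(3, -4))*G(7) = (((½)/(-4))*(I*√2))*(-4*7²) = (((½)*(-¼))*(I*√2))*(-4*49) = -I*√2/8*(-196) = 49*I*√2/2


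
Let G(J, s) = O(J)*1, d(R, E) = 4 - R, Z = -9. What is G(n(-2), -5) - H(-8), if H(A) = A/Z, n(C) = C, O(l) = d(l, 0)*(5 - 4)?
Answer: 46/9 ≈ 5.1111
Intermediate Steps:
O(l) = 4 - l (O(l) = (4 - l)*(5 - 4) = (4 - l)*1 = 4 - l)
H(A) = -A/9 (H(A) = A/(-9) = A*(-⅑) = -A/9)
G(J, s) = 4 - J (G(J, s) = (4 - J)*1 = 4 - J)
G(n(-2), -5) - H(-8) = (4 - 1*(-2)) - (-1)*(-8)/9 = (4 + 2) - 1*8/9 = 6 - 8/9 = 46/9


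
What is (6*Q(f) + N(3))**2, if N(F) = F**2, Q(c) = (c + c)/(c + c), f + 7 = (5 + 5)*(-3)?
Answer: 225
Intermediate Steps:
f = -37 (f = -7 + (5 + 5)*(-3) = -7 + 10*(-3) = -7 - 30 = -37)
Q(c) = 1 (Q(c) = (2*c)/((2*c)) = (2*c)*(1/(2*c)) = 1)
(6*Q(f) + N(3))**2 = (6*1 + 3**2)**2 = (6 + 9)**2 = 15**2 = 225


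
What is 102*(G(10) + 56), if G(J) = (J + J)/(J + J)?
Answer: 5814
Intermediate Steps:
G(J) = 1 (G(J) = (2*J)/((2*J)) = (2*J)*(1/(2*J)) = 1)
102*(G(10) + 56) = 102*(1 + 56) = 102*57 = 5814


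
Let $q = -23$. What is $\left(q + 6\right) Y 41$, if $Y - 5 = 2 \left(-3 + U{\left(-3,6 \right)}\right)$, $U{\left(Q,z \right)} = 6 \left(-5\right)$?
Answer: $42517$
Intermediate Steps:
$U{\left(Q,z \right)} = -30$
$Y = -61$ ($Y = 5 + 2 \left(-3 - 30\right) = 5 + 2 \left(-33\right) = 5 - 66 = -61$)
$\left(q + 6\right) Y 41 = \left(-23 + 6\right) \left(-61\right) 41 = \left(-17\right) \left(-61\right) 41 = 1037 \cdot 41 = 42517$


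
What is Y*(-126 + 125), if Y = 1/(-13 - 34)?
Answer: 1/47 ≈ 0.021277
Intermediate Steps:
Y = -1/47 (Y = 1/(-47) = -1/47 ≈ -0.021277)
Y*(-126 + 125) = -(-126 + 125)/47 = -1/47*(-1) = 1/47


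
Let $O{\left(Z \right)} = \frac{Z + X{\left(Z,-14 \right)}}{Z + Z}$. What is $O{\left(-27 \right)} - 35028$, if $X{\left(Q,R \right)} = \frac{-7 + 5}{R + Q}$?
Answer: $- \frac{77550887}{2214} \approx -35028.0$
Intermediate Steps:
$X{\left(Q,R \right)} = - \frac{2}{Q + R}$
$O{\left(Z \right)} = \frac{Z - \frac{2}{-14 + Z}}{2 Z}$ ($O{\left(Z \right)} = \frac{Z - \frac{2}{Z - 14}}{Z + Z} = \frac{Z - \frac{2}{-14 + Z}}{2 Z}$)
$O{\left(-27 \right)} - 35028 = \frac{-2 - 27 \left(-14 - 27\right)}{2 \left(-27\right) \left(-14 - 27\right)} - 35028 = \frac{1}{2} \left(- \frac{1}{27}\right) \frac{1}{-41} \left(-2 - -1107\right) - 35028 = \frac{1}{2} \left(- \frac{1}{27}\right) \left(- \frac{1}{41}\right) \left(-2 + 1107\right) - 35028 = \frac{1}{2} \left(- \frac{1}{27}\right) \left(- \frac{1}{41}\right) 1105 - 35028 = \frac{1105}{2214} - 35028 = - \frac{77550887}{2214}$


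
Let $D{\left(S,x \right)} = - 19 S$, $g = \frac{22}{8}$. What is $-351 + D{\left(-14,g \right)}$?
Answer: $-85$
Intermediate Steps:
$g = \frac{11}{4}$ ($g = 22 \cdot \frac{1}{8} = \frac{11}{4} \approx 2.75$)
$-351 + D{\left(-14,g \right)} = -351 - -266 = -351 + 266 = -85$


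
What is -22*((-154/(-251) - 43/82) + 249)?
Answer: -56394283/10291 ≈ -5480.0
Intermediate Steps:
-22*((-154/(-251) - 43/82) + 249) = -22*((-154*(-1/251) - 43*1/82) + 249) = -22*((154/251 - 43/82) + 249) = -22*(1835/20582 + 249) = -22*5126753/20582 = -56394283/10291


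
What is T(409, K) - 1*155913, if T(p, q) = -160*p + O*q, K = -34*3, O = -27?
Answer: -218599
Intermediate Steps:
K = -102
T(p, q) = -160*p - 27*q
T(409, K) - 1*155913 = (-160*409 - 27*(-102)) - 1*155913 = (-65440 + 2754) - 155913 = -62686 - 155913 = -218599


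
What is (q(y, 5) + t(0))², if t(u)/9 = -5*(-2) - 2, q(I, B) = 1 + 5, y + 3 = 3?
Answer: 6084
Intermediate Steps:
y = 0 (y = -3 + 3 = 0)
q(I, B) = 6
t(u) = 72 (t(u) = 9*(-5*(-2) - 2) = 9*(10 - 2) = 9*8 = 72)
(q(y, 5) + t(0))² = (6 + 72)² = 78² = 6084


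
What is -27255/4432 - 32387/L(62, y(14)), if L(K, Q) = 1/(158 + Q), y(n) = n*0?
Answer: -22679218327/4432 ≈ -5.1172e+6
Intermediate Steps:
y(n) = 0
-27255/4432 - 32387/L(62, y(14)) = -27255/4432 - 32387/(1/(158 + 0)) = -27255*1/4432 - 32387/(1/158) = -27255/4432 - 32387/1/158 = -27255/4432 - 32387*158 = -27255/4432 - 5117146 = -22679218327/4432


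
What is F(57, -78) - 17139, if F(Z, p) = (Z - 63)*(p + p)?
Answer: -16203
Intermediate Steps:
F(Z, p) = 2*p*(-63 + Z) (F(Z, p) = (-63 + Z)*(2*p) = 2*p*(-63 + Z))
F(57, -78) - 17139 = 2*(-78)*(-63 + 57) - 17139 = 2*(-78)*(-6) - 17139 = 936 - 17139 = -16203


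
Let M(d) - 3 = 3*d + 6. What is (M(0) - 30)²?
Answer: 441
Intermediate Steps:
M(d) = 9 + 3*d (M(d) = 3 + (3*d + 6) = 3 + (6 + 3*d) = 9 + 3*d)
(M(0) - 30)² = ((9 + 3*0) - 30)² = ((9 + 0) - 30)² = (9 - 30)² = (-21)² = 441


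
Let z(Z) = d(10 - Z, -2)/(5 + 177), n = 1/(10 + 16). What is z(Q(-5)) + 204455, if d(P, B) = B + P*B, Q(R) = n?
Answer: 483740245/2366 ≈ 2.0446e+5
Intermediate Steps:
n = 1/26 ≈ 0.038462
Q(R) = 1/26
d(P, B) = B + B*P
z(Z) = -11/91 + Z/91 (z(Z) = (-2*(1 + (10 - Z)))/(5 + 177) = -2*(11 - Z)/182 = (-22 + 2*Z)*(1/182) = -11/91 + Z/91)
z(Q(-5)) + 204455 = (-11/91 + (1/91)*(1/26)) + 204455 = (-11/91 + 1/2366) + 204455 = -285/2366 + 204455 = 483740245/2366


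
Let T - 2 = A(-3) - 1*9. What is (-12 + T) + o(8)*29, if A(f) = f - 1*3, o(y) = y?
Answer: 207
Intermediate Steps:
A(f) = -3 + f (A(f) = f - 3 = -3 + f)
T = -13 (T = 2 + ((-3 - 3) - 1*9) = 2 + (-6 - 9) = 2 - 15 = -13)
(-12 + T) + o(8)*29 = (-12 - 13) + 8*29 = -25 + 232 = 207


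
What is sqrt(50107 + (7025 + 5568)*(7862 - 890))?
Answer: sqrt(87848503) ≈ 9372.8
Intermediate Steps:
sqrt(50107 + (7025 + 5568)*(7862 - 890)) = sqrt(50107 + 12593*6972) = sqrt(50107 + 87798396) = sqrt(87848503)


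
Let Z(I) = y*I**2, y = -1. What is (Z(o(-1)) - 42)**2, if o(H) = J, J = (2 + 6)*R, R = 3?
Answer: 381924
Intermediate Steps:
J = 24 (J = (2 + 6)*3 = 8*3 = 24)
o(H) = 24
Z(I) = -I**2
(Z(o(-1)) - 42)**2 = (-1*24**2 - 42)**2 = (-1*576 - 42)**2 = (-576 - 42)**2 = (-618)**2 = 381924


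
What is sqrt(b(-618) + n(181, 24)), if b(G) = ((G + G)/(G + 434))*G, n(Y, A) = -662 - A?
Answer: I*sqrt(2558957)/23 ≈ 69.551*I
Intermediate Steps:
b(G) = 2*G**2/(434 + G) (b(G) = ((2*G)/(434 + G))*G = (2*G/(434 + G))*G = 2*G**2/(434 + G))
sqrt(b(-618) + n(181, 24)) = sqrt(2*(-618)**2/(434 - 618) + (-662 - 1*24)) = sqrt(2*381924/(-184) + (-662 - 24)) = sqrt(2*381924*(-1/184) - 686) = sqrt(-95481/23 - 686) = sqrt(-111259/23) = I*sqrt(2558957)/23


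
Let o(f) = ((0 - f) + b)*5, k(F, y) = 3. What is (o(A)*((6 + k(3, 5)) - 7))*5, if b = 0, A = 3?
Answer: -150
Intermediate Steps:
o(f) = -5*f (o(f) = ((0 - f) + 0)*5 = (-f + 0)*5 = -f*5 = -5*f)
(o(A)*((6 + k(3, 5)) - 7))*5 = ((-5*3)*((6 + 3) - 7))*5 = -15*(9 - 7)*5 = -15*2*5 = -30*5 = -150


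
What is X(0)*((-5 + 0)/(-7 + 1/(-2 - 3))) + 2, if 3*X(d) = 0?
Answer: 2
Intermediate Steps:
X(d) = 0 (X(d) = (1/3)*0 = 0)
X(0)*((-5 + 0)/(-7 + 1/(-2 - 3))) + 2 = 0*((-5 + 0)/(-7 + 1/(-2 - 3))) + 2 = 0*(-5/(-7 + 1/(-5))) + 2 = 0*(-5/(-7 - 1/5)) + 2 = 0*(-5/(-36/5)) + 2 = 0*(-5*(-5/36)) + 2 = 0*(25/36) + 2 = 0 + 2 = 2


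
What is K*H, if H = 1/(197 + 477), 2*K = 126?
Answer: 63/674 ≈ 0.093472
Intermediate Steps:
K = 63 (K = (1/2)*126 = 63)
H = 1/674 ≈ 0.0014837
K*H = 63*(1/674) = 63/674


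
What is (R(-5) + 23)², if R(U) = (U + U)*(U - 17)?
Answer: 59049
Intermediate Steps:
R(U) = 2*U*(-17 + U) (R(U) = (2*U)*(-17 + U) = 2*U*(-17 + U))
(R(-5) + 23)² = (2*(-5)*(-17 - 5) + 23)² = (2*(-5)*(-22) + 23)² = (220 + 23)² = 243² = 59049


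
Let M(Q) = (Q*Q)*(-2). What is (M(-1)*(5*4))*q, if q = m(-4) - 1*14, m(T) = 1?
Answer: 520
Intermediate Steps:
M(Q) = -2*Q² (M(Q) = Q²*(-2) = -2*Q²)
q = -13 (q = 1 - 1*14 = 1 - 14 = -13)
(M(-1)*(5*4))*q = ((-2*(-1)²)*(5*4))*(-13) = (-2*1*20)*(-13) = -2*20*(-13) = -40*(-13) = 520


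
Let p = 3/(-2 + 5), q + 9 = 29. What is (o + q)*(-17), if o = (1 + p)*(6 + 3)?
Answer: -646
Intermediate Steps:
q = 20 (q = -9 + 29 = 20)
p = 1 (p = 3/3 = 3*(1/3) = 1)
o = 18 (o = (1 + 1)*(6 + 3) = 2*9 = 18)
(o + q)*(-17) = (18 + 20)*(-17) = 38*(-17) = -646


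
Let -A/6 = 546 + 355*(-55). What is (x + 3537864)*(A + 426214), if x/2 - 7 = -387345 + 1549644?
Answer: 3166252937888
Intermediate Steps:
x = 2324612 (x = 14 + 2*(-387345 + 1549644) = 14 + 2*1162299 = 14 + 2324598 = 2324612)
A = 113874 (A = -6*(546 + 355*(-55)) = -6*(546 - 19525) = -6*(-18979) = 113874)
(x + 3537864)*(A + 426214) = (2324612 + 3537864)*(113874 + 426214) = 5862476*540088 = 3166252937888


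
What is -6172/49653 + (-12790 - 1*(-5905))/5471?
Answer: -375627917/271651563 ≈ -1.3828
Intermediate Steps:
-6172/49653 + (-12790 - 1*(-5905))/5471 = -6172*1/49653 + (-12790 + 5905)*(1/5471) = -6172/49653 - 6885*1/5471 = -6172/49653 - 6885/5471 = -375627917/271651563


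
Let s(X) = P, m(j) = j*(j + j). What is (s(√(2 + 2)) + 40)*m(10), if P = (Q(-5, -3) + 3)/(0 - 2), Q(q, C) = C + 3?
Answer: 7700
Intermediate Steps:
Q(q, C) = 3 + C
m(j) = 2*j² (m(j) = j*(2*j) = 2*j²)
P = -3/2 (P = ((3 - 3) + 3)/(0 - 2) = (0 + 3)/(-2) = 3*(-½) = -3/2 ≈ -1.5000)
s(X) = -3/2
(s(√(2 + 2)) + 40)*m(10) = (-3/2 + 40)*(2*10²) = 77*(2*100)/2 = (77/2)*200 = 7700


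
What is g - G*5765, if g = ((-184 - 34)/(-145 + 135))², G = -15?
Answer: 2173756/25 ≈ 86950.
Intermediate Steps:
g = 11881/25 (g = (-218/(-10))² = (-218*(-⅒))² = (109/5)² = 11881/25 ≈ 475.24)
g - G*5765 = 11881/25 - (-15)*5765 = 11881/25 - 1*(-86475) = 11881/25 + 86475 = 2173756/25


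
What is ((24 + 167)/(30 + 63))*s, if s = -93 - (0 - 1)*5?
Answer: -16808/93 ≈ -180.73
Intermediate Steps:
s = -88 (s = -93 - (-1)*5 = -93 - 1*(-5) = -93 + 5 = -88)
((24 + 167)/(30 + 63))*s = ((24 + 167)/(30 + 63))*(-88) = (191/93)*(-88) = -16808/93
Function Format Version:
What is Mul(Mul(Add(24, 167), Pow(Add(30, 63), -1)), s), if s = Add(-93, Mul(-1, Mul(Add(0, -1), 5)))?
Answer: Rational(-16808, 93) ≈ -180.73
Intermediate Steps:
s = -88 (s = Add(-93, Mul(-1, Mul(-1, 5))) = Add(-93, Mul(-1, -5)) = Add(-93, 5) = -88)
Mul(Mul(Add(24, 167), Pow(Add(30, 63), -1)), s) = Mul(Mul(Add(24, 167), Pow(Add(30, 63), -1)), -88) = Mul(Mul(191, Pow(93, -1)), -88) = Mul(Mul(191, Rational(1, 93)), -88) = Mul(Rational(191, 93), -88) = Rational(-16808, 93)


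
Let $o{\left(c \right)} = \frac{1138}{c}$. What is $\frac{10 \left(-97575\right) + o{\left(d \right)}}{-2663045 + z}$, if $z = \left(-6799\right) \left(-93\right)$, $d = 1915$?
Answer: $\frac{934280056}{1944431635} \approx 0.48049$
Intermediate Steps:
$z = 632307$
$\frac{10 \left(-97575\right) + o{\left(d \right)}}{-2663045 + z} = \frac{10 \left(-97575\right) + \frac{1138}{1915}}{-2663045 + 632307} = \frac{-975750 + 1138 \cdot \frac{1}{1915}}{-2030738} = \left(-975750 + \frac{1138}{1915}\right) \left(- \frac{1}{2030738}\right) = \left(- \frac{1868560112}{1915}\right) \left(- \frac{1}{2030738}\right) = \frac{934280056}{1944431635}$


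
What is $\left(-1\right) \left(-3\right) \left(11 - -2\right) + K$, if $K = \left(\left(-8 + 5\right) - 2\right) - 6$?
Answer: $28$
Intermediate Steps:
$K = -11$ ($K = \left(-3 - 2\right) - 6 = -5 - 6 = -11$)
$\left(-1\right) \left(-3\right) \left(11 - -2\right) + K = \left(-1\right) \left(-3\right) \left(11 - -2\right) - 11 = 3 \left(11 + 2\right) - 11 = 3 \cdot 13 - 11 = 39 - 11 = 28$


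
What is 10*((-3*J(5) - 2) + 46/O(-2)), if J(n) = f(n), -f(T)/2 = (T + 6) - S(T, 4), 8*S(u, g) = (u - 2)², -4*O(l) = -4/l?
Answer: -695/2 ≈ -347.50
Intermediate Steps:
O(l) = 1/l (O(l) = -(-1)/l = 1/l)
S(u, g) = (-2 + u)²/8 (S(u, g) = (u - 2)²/8 = (-2 + u)²/8)
f(T) = -12 - 2*T + (-2 + T)²/4 (f(T) = -2*((T + 6) - (-2 + T)²/8) = -2*((6 + T) - (-2 + T)²/8) = -2*(6 + T - (-2 + T)²/8) = -12 - 2*T + (-2 + T)²/4)
J(n) = -11 - 3*n + n²/4
10*((-3*J(5) - 2) + 46/O(-2)) = 10*((-3*(-11 - 3*5 + (¼)*5²) - 2) + 46/(1/(-2))) = 10*((-3*(-11 - 15 + (¼)*25) - 2) + 46/(-½)) = 10*((-3*(-11 - 15 + 25/4) - 2) + 46*(-2)) = 10*((-3*(-79/4) - 2) - 92) = 10*((237/4 - 2) - 92) = 10*(229/4 - 92) = 10*(-139/4) = -695/2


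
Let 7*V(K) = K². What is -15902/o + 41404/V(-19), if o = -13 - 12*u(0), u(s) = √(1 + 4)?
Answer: 4477218/10469 + 190824*√5/551 ≈ 1202.1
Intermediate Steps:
u(s) = √5
V(K) = K²/7
o = -13 - 12*√5 ≈ -39.833
-15902/o + 41404/V(-19) = -15902/(-13 - 12*√5) + 41404/(((⅐)*(-19)²)) = -15902/(-13 - 12*√5) + 41404/(((⅐)*361)) = -15902/(-13 - 12*√5) + 41404/(361/7) = -15902/(-13 - 12*√5) + 41404*(7/361) = -15902/(-13 - 12*√5) + 289828/361 = 289828/361 - 15902/(-13 - 12*√5)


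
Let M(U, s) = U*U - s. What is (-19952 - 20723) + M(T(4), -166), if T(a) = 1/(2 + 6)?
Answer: -2592575/64 ≈ -40509.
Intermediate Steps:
T(a) = ⅛ (T(a) = 1/8 = ⅛)
M(U, s) = U² - s
(-19952 - 20723) + M(T(4), -166) = (-19952 - 20723) + ((⅛)² - 1*(-166)) = -40675 + (1/64 + 166) = -40675 + 10625/64 = -2592575/64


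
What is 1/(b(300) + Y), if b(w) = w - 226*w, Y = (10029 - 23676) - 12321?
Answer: -1/93468 ≈ -1.0699e-5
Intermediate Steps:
Y = -25968 (Y = -13647 - 12321 = -25968)
b(w) = -225*w
1/(b(300) + Y) = 1/(-225*300 - 25968) = 1/(-67500 - 25968) = 1/(-93468) = -1/93468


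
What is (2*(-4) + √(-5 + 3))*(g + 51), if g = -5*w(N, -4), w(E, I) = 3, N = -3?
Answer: -288 + 36*I*√2 ≈ -288.0 + 50.912*I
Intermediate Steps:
g = -15 (g = -5*3 = -15)
(2*(-4) + √(-5 + 3))*(g + 51) = (2*(-4) + √(-5 + 3))*(-15 + 51) = (-8 + √(-2))*36 = (-8 + I*√2)*36 = -288 + 36*I*√2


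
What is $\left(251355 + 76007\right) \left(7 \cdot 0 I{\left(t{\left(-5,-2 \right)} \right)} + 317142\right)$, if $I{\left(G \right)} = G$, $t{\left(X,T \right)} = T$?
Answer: $103820239404$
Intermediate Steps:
$\left(251355 + 76007\right) \left(7 \cdot 0 I{\left(t{\left(-5,-2 \right)} \right)} + 317142\right) = \left(251355 + 76007\right) \left(7 \cdot 0 \left(-2\right) + 317142\right) = 327362 \left(0 \left(-2\right) + 317142\right) = 327362 \left(0 + 317142\right) = 327362 \cdot 317142 = 103820239404$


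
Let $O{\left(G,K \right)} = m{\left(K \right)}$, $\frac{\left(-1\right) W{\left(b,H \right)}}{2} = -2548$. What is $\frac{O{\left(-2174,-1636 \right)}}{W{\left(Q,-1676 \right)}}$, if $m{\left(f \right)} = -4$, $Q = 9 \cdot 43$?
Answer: $- \frac{1}{1274} \approx -0.00078493$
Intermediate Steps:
$Q = 387$
$W{\left(b,H \right)} = 5096$ ($W{\left(b,H \right)} = \left(-2\right) \left(-2548\right) = 5096$)
$O{\left(G,K \right)} = -4$
$\frac{O{\left(-2174,-1636 \right)}}{W{\left(Q,-1676 \right)}} = - \frac{4}{5096} = \left(-4\right) \frac{1}{5096} = - \frac{1}{1274}$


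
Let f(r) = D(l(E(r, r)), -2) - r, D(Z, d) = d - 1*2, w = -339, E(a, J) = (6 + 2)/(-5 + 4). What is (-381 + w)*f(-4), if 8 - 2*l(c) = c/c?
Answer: 0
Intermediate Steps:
E(a, J) = -8 (E(a, J) = 8/(-1) = 8*(-1) = -8)
l(c) = 7/2 (l(c) = 4 - c/(2*c) = 4 - 1/2*1 = 4 - 1/2 = 7/2)
D(Z, d) = -2 + d (D(Z, d) = d - 2 = -2 + d)
f(r) = -4 - r (f(r) = (-2 - 2) - r = -4 - r)
(-381 + w)*f(-4) = (-381 - 339)*(-4 - 1*(-4)) = -720*(-4 + 4) = -720*0 = 0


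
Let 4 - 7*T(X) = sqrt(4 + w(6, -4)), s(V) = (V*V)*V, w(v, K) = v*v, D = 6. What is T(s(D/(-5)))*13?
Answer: 52/7 - 26*sqrt(10)/7 ≈ -4.3170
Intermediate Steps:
w(v, K) = v**2
s(V) = V**3 (s(V) = V**2*V = V**3)
T(X) = 4/7 - 2*sqrt(10)/7 (T(X) = 4/7 - sqrt(4 + 6**2)/7 = 4/7 - sqrt(4 + 36)/7 = 4/7 - 2*sqrt(10)/7)
T(s(D/(-5)))*13 = (4/7 - 2*sqrt(10)/7)*13 = 52/7 - 26*sqrt(10)/7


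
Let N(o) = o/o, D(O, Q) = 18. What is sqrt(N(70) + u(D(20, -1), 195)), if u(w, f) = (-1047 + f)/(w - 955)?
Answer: sqrt(1676293)/937 ≈ 1.3818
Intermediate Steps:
N(o) = 1
u(w, f) = (-1047 + f)/(-955 + w)
sqrt(N(70) + u(D(20, -1), 195)) = sqrt(1 + (-1047 + 195)/(-955 + 18)) = sqrt(1 - 852/(-937)) = sqrt(1 - 1/937*(-852)) = sqrt(1 + 852/937) = sqrt(1789/937) = sqrt(1676293)/937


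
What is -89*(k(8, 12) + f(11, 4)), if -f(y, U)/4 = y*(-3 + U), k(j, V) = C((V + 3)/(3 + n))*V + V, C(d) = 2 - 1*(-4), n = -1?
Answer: -3560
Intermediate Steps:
C(d) = 6 (C(d) = 2 + 4 = 6)
k(j, V) = 7*V (k(j, V) = 6*V + V = 7*V)
f(y, U) = -4*y*(-3 + U)
-89*(k(8, 12) + f(11, 4)) = -89*(7*12 + 4*11*(3 - 1*4)) = -89*(84 + 4*11*(3 - 4)) = -89*(84 + 4*11*(-1)) = -89*(84 - 44) = -89*40 = -3560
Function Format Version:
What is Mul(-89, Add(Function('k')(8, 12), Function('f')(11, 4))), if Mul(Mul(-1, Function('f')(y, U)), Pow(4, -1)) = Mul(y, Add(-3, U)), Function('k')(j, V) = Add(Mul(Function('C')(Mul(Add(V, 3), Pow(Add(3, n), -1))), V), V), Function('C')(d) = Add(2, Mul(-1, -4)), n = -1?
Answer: -3560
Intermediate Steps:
Function('C')(d) = 6 (Function('C')(d) = Add(2, 4) = 6)
Function('k')(j, V) = Mul(7, V) (Function('k')(j, V) = Add(Mul(6, V), V) = Mul(7, V))
Function('f')(y, U) = Mul(-4, y, Add(-3, U)) (Function('f')(y, U) = Mul(-4, Mul(y, Add(-3, U))) = Mul(-4, y, Add(-3, U)))
Mul(-89, Add(Function('k')(8, 12), Function('f')(11, 4))) = Mul(-89, Add(Mul(7, 12), Mul(4, 11, Add(3, Mul(-1, 4))))) = Mul(-89, Add(84, Mul(4, 11, Add(3, -4)))) = Mul(-89, Add(84, Mul(4, 11, -1))) = Mul(-89, Add(84, -44)) = Mul(-89, 40) = -3560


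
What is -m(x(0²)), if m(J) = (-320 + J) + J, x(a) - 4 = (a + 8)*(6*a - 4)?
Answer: 376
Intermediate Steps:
x(a) = 4 + (-4 + 6*a)*(8 + a) (x(a) = 4 + (a + 8)*(6*a - 4) = 4 + (8 + a)*(-4 + 6*a) = 4 + (-4 + 6*a)*(8 + a))
m(J) = -320 + 2*J
-m(x(0²)) = -(-320 + 2*(-28 + 6*(0²)² + 44*0²)) = -(-320 + 2*(-28 + 6*0² + 44*0)) = -(-320 + 2*(-28 + 6*0 + 0)) = -(-320 + 2*(-28 + 0 + 0)) = -(-320 + 2*(-28)) = -(-320 - 56) = -1*(-376) = 376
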